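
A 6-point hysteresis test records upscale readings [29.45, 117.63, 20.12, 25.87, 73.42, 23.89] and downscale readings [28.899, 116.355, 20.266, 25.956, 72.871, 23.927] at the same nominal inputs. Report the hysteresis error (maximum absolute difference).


|29.45 - 28.899| = 0.5510
|117.63 - 116.355| = 1.2750
|20.12 - 20.266| = 0.1460
|25.87 - 25.956| = 0.0860
|73.42 - 72.871| = 0.5490
|23.89 - 23.927| = 0.0370
hysteresis = max(diffs) = 1.2750

1.2750


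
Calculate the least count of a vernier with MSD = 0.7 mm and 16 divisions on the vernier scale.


LC = MSD / n_div
= 0.7 / 16
= 0.0437

0.0437


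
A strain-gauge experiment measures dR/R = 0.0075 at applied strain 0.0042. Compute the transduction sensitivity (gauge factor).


GF = (dR/R) / epsilon
= 0.0075 / 0.0042
= 1.7857

1.7857


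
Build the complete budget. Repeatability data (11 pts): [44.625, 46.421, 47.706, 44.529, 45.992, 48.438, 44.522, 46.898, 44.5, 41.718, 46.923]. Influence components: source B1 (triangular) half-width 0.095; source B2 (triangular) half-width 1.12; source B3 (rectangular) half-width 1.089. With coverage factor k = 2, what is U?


mean = (44.625 + 46.421 + 47.706 + 44.529 + 45.992 + 48.438 + 44.522 + 46.898 + 44.5 + 41.718 + 46.923) / 11 = 45.66109091
s = sqrt(sum((x - mean)^2)/(n-1)) = 1.9039679
u_A = s / sqrt(n) = 1.9039679 / sqrt(11) = 0.57406792
u_B1 = 0.095 / sqrt(6) = 0.038783588
u_B2 = 1.12 / sqrt(6) = 0.45723809
u_B3 = 1.089 / sqrt(3) = 0.62873444
uc = sqrt(0.57406792^2 + 0.038783588^2 + 0.45723809^2 + 0.62873444^2) = 0.96717724
U = k * uc = 2 * 0.96717724
U = 1.9344

1.9344


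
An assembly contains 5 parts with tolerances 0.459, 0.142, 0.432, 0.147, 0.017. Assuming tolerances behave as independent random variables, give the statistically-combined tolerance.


RSS = sqrt(0.459^2 + 0.142^2 + 0.432^2 + 0.147^2 + 0.017^2)
= sqrt(0.439367)
= 0.6628

0.6628


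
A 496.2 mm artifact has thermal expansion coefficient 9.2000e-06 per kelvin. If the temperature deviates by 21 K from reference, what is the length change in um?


dL = L * alpha * dT
= 496.2 * 9.2000e-06 * 21
= 0.0958658 mm
dL_um = 0.0958658 * 1000 = 95.8658 um

95.8658


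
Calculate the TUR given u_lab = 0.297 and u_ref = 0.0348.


TUR = u_lab / u_ref
= 0.297 / 0.0348
= 8.5345

8.5345


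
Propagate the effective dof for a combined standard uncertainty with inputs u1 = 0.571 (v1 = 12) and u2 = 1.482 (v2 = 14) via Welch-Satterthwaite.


uc = sqrt(u1^2 + u2^2) = sqrt(0.571^2 + 1.482^2) = 1.5881955
v_eff = uc^4 / (u1^4/v1 + u2^4/v2)
= 1.5881955^4 / (0.571^4/12 + 1.482^4/14)
= 6.3623249 / 0.3534185
v_eff = 18.0022

18.0022


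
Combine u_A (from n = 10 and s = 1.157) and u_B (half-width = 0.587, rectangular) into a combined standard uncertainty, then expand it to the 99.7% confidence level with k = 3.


u_A = s / sqrt(n) = 1.157 / sqrt(10) = 0.36587553
u_B = half_width / sqrt(3) = 0.587 / sqrt(3) = 0.33890461
uc = sqrt(u_A^2 + u_B^2) = sqrt(0.36587553^2 + 0.33890461^2) = 0.4987196
U = k * uc = 3 * 0.4987196
U = 1.4962

1.4962


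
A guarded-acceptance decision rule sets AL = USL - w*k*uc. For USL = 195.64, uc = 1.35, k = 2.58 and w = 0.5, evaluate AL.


U = k * uc = 2.58 * 1.35 = 3.483
guard band g = w * U = 0.5 * 3.483 = 1.7415
AL = USL - g = 195.64 - 1.7415
AL = 193.8985

193.8985


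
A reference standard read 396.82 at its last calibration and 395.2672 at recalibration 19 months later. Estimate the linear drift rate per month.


rate = (v2 - v1) / months
= (395.2672 - 396.82) / 19
= -1.5528 / 19
= -0.0817

-0.0817


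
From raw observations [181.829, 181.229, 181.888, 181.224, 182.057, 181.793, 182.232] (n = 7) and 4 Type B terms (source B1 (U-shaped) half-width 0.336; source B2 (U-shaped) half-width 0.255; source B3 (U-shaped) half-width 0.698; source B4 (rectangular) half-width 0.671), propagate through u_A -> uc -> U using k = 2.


mean = (181.829 + 181.229 + 181.888 + 181.224 + 182.057 + 181.793 + 182.232) / 7 = 181.7502857
s = sqrt(sum((x - mean)^2)/(n-1)) = 0.38769048
u_A = s / sqrt(n) = 0.38769048 / sqrt(7) = 0.14653323
u_B1 = 0.336 / sqrt(2) = 0.23758788
u_B2 = 0.255 / sqrt(2) = 0.18031223
u_B3 = 0.698 / sqrt(2) = 0.49356053
u_B4 = 0.671 / sqrt(3) = 0.38740203
uc = sqrt(0.14653323^2 + 0.23758788^2 + 0.18031223^2 + 0.49356053^2 + 0.38740203^2) = 0.71001044
U = k * uc = 2 * 0.71001044
U = 1.4200

1.4200


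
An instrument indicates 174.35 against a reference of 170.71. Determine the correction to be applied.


Correction = standard - reading
= 170.71 - 174.35
= -3.6400

-3.6400


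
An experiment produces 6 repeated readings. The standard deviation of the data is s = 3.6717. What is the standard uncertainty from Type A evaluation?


u_A = s / sqrt(n)
u_A = 3.6717 / sqrt(6)
u_A = 3.6717 / 2.4494897
u_A = 1.4990

1.4990


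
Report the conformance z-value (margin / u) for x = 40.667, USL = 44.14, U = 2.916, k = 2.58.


u = U / k = 2.916 / 2.58 = 1.1302326
margin = |USL - x| = |44.14 - 40.667| = 3.473
z = margin / u = 3.473 / 1.1302326
z = 3.0728

3.0728


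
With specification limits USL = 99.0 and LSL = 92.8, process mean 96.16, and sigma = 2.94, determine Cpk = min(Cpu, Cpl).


Cpu = (USL - mean) / (3*sigma) = (99.0 - 96.16) / (3*2.94) = 0.3220
Cpl = (mean - LSL) / (3*sigma) = (96.16 - 92.8) / (3*2.94) = 0.3810
Cpk = min(Cpu, Cpl) = 0.3220

0.3220


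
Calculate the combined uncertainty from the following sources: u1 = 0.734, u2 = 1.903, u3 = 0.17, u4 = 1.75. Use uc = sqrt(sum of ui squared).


uc = sqrt(0.734^2 + 1.903^2 + 0.17^2 + 1.75^2)
uc = sqrt(7.251565)
uc = 2.6929

2.6929


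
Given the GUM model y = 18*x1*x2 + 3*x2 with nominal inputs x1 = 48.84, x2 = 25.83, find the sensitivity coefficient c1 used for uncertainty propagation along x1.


y = 18*x1*x2 + 3*x2
dy/dx1 = 18*x2
Evaluate at x2 = 25.83: c1 = 18 * 25.83
c1 = 464.9400

464.9400


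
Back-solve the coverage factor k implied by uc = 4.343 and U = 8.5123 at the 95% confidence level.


k = U / uc
k = 8.5123 / 4.343
k = 1.96

1.96


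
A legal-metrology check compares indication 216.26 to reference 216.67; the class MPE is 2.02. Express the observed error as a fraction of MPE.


e = indication - reference = 216.26 - 216.67 = -0.4100
|e| = 0.4100
ratio = |e| / MPE = 0.4100 / 2.02
ratio = 0.2030

0.2030


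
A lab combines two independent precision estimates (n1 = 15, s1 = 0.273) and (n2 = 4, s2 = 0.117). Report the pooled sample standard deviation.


s_p = sqrt(((n1-1)*s1^2 + (n2-1)*s2^2) / (n1+n2-2))
numerator = (15-1)*0.273^2 + (4-1)*0.117^2 = 1.043406 + 0.041067 = 1.084473
denominator = 15 + 4 - 2 = 17
s_p^2 = 1.084473 / 17 = 0.063792529
s_p = sqrt(0.063792529) = 0.2526

0.2526


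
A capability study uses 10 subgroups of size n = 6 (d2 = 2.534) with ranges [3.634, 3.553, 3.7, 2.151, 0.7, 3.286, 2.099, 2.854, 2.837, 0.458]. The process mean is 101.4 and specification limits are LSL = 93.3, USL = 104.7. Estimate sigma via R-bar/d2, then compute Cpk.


R_bar = (3.634 + 3.553 + 3.7 + 2.151 + 0.7 + 3.286 + 2.099 + 2.854 + 2.837 + 0.458) / 10 = 2.5272
sigma = R_bar / d2 = 2.5272 / 2.534 = 0.9973165
Cp = (USL - LSL)/(6*sigma) = (104.7 - 93.3)/(6*0.9973165) = 1.9051
Cpu = (104.7 - 101.4)/(3*0.9973165) = 1.1030
Cpl = (101.4 - 93.3)/(3*0.9973165) = 2.7073
Cpk = min(Cpu, Cpl) = 1.1030

1.1030


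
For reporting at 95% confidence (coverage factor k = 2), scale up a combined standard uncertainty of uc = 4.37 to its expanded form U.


U = k * uc
U = 2 * 4.37
U = 8.7400

8.7400


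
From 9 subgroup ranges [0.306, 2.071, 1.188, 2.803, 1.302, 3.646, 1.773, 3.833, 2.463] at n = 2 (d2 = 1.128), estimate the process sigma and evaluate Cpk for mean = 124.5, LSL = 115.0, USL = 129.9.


R_bar = (0.306 + 2.071 + 1.188 + 2.803 + 1.302 + 3.646 + 1.773 + 3.833 + 2.463) / 9 = 2.1538889
sigma = R_bar / d2 = 2.1538889 / 1.128 = 1.909476
Cp = (USL - LSL)/(6*sigma) = (129.9 - 115.0)/(6*1.909476) = 1.3005
Cpu = (129.9 - 124.5)/(3*1.909476) = 0.9427
Cpl = (124.5 - 115.0)/(3*1.909476) = 1.6584
Cpk = min(Cpu, Cpl) = 0.9427

0.9427


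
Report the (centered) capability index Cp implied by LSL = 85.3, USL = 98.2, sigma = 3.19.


Cp = (USL - LSL) / (6 * sigma)
= (98.2 - 85.3) / (6 * 3.19)
= 12.9000 / 19.1400
= 0.6740

0.6740


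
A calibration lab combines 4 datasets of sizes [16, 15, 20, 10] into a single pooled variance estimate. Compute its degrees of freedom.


nu = sum_i (n_i - 1)
nu = ((16 - 1) + (15 - 1) + (20 - 1) + (10 - 1))
nu = 15 + 14 + 19 + 9
nu = 57

57


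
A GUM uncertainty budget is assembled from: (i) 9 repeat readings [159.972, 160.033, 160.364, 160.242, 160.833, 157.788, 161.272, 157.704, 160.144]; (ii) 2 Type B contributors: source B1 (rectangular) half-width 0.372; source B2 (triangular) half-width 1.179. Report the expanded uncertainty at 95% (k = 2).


mean = (159.972 + 160.033 + 160.364 + 160.242 + 160.833 + 157.788 + 161.272 + 157.704 + 160.144) / 9 = 159.8168889
s = sqrt(sum((x - mean)^2)/(n-1)) = 1.2444042
u_A = s / sqrt(n) = 1.2444042 / sqrt(9) = 0.4148014
u_B1 = 0.372 / sqrt(3) = 0.2147743
u_B2 = 1.179 / sqrt(6) = 0.48132473
uc = sqrt(0.4148014^2 + 0.2147743^2 + 0.48132473^2) = 0.6707173
U = k * uc = 2 * 0.6707173
U = 1.3414

1.3414


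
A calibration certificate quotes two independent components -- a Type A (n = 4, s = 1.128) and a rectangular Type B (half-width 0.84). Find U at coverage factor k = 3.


u_A = s / sqrt(n) = 1.128 / sqrt(4) = 0.564
u_B = half_width / sqrt(3) = 0.84 / sqrt(3) = 0.48497423
uc = sqrt(u_A^2 + u_B^2) = sqrt(0.564^2 + 0.48497423^2) = 0.74383869
U = k * uc = 3 * 0.74383869
U = 2.2315

2.2315


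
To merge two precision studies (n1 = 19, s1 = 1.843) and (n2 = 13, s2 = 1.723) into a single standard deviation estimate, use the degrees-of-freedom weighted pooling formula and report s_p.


s_p = sqrt(((n1-1)*s1^2 + (n2-1)*s2^2) / (n1+n2-2))
numerator = (19-1)*1.843^2 + (13-1)*1.723^2 = 61.139682 + 35.624748 = 96.76443
denominator = 19 + 13 - 2 = 30
s_p^2 = 96.76443 / 30 = 3.225481
s_p = sqrt(3.225481) = 1.7960

1.7960


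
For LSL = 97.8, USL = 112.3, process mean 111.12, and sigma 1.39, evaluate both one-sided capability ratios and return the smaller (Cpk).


Cpu = (USL - mean) / (3*sigma) = (112.3 - 111.12) / (3*1.39) = 0.2830
Cpl = (mean - LSL) / (3*sigma) = (111.12 - 97.8) / (3*1.39) = 3.1942
Cpk = min(Cpu, Cpl) = 0.2830

0.2830


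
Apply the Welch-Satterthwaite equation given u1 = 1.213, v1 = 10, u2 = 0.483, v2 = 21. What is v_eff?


uc = sqrt(u1^2 + u2^2) = sqrt(1.213^2 + 0.483^2) = 1.3056255
v_eff = uc^4 / (u1^4/v1 + u2^4/v2)
= 1.3056255^4 / (1.213^4/10 + 0.483^4/21)
= 2.9058587 / 0.21908428
v_eff = 13.2637

13.2637


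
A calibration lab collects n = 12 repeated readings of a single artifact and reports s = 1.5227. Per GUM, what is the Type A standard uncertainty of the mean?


u_A = s / sqrt(n)
u_A = 1.5227 / sqrt(12)
u_A = 1.5227 / 3.4641016
u_A = 0.4396

0.4396


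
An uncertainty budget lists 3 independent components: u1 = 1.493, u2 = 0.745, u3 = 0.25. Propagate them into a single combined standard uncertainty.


uc = sqrt(1.493^2 + 0.745^2 + 0.25^2)
uc = sqrt(2.846574)
uc = 1.6872

1.6872


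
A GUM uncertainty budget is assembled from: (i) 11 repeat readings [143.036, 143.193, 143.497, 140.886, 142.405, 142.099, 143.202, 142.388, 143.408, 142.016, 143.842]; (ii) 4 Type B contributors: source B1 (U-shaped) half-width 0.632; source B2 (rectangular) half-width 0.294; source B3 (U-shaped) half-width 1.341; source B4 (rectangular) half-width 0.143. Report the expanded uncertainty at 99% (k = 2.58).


mean = (143.036 + 143.193 + 143.497 + 140.886 + 142.405 + 142.099 + 143.202 + 142.388 + 143.408 + 142.016 + 143.842) / 11 = 142.7247273
s = sqrt(sum((x - mean)^2)/(n-1)) = 0.85708122
u_A = s / sqrt(n) = 0.85708122 / sqrt(11) = 0.25841971
u_B1 = 0.632 / sqrt(2) = 0.44689149
u_B2 = 0.294 / sqrt(3) = 0.16974098
u_B3 = 1.341 / sqrt(2) = 0.94823019
u_B4 = 0.143 / sqrt(3) = 0.082561088
uc = sqrt(0.25841971^2 + 0.44689149^2 + 0.16974098^2 + 0.94823019^2 + 0.082561088^2) = 1.0960208
U = k * uc = 2.58 * 1.0960208
U = 2.8277

2.8277


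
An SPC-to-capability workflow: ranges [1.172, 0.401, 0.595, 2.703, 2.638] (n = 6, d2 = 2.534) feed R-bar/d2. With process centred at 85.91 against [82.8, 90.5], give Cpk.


R_bar = (1.172 + 0.401 + 0.595 + 2.703 + 2.638) / 5 = 1.5018
sigma = R_bar / d2 = 1.5018 / 2.534 = 0.59265983
Cp = (USL - LSL)/(6*sigma) = (90.5 - 82.8)/(6*0.59265983) = 2.1654
Cpu = (90.5 - 85.91)/(3*0.59265983) = 2.5816
Cpl = (85.91 - 82.8)/(3*0.59265983) = 1.7492
Cpk = min(Cpu, Cpl) = 1.7492

1.7492


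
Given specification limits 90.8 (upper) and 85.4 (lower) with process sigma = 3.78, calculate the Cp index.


Cp = (USL - LSL) / (6 * sigma)
= (90.8 - 85.4) / (6 * 3.78)
= 5.4000 / 22.6800
= 0.2381

0.2381


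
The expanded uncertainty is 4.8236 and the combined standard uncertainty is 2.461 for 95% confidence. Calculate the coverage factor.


k = U / uc
k = 4.8236 / 2.461
k = 1.96

1.96


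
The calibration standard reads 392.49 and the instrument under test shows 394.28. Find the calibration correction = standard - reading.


Correction = standard - reading
= 392.49 - 394.28
= -1.7900

-1.7900


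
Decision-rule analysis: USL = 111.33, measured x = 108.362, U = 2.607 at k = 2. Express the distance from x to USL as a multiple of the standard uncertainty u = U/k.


u = U / k = 2.607 / 2 = 1.3035
margin = |USL - x| = |111.33 - 108.362| = 2.968
z = margin / u = 2.968 / 1.3035
z = 2.2769

2.2769


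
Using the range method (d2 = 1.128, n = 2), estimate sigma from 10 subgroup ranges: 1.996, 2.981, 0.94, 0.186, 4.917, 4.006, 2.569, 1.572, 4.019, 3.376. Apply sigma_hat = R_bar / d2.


R_bar = (1.996 + 2.981 + 0.94 + 0.186 + 4.917 + 4.006 + 2.569 + 1.572 + 4.019 + 3.376) / 10
R_bar = 26.562 / 10 = 2.6562
sigma_hat = R_bar / d2 = 2.6562 / 1.128 = 2.3548

2.3548


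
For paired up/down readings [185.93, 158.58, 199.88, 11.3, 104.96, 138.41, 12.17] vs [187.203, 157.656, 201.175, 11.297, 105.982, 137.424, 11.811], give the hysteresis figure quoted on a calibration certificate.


|185.93 - 187.203| = 1.2730
|158.58 - 157.656| = 0.9240
|199.88 - 201.175| = 1.2950
|11.3 - 11.297| = 0.0030
|104.96 - 105.982| = 1.0220
|138.41 - 137.424| = 0.9860
|12.17 - 11.811| = 0.3590
hysteresis = max(diffs) = 1.2950

1.2950


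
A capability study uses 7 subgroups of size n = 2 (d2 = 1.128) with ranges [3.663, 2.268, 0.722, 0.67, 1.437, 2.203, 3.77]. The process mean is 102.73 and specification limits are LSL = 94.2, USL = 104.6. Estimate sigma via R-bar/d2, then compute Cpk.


R_bar = (3.663 + 2.268 + 0.722 + 0.67 + 1.437 + 2.203 + 3.77) / 7 = 2.1047143
sigma = R_bar / d2 = 2.1047143 / 1.128 = 1.8658815
Cp = (USL - LSL)/(6*sigma) = (104.6 - 94.2)/(6*1.8658815) = 0.9290
Cpu = (104.6 - 102.73)/(3*1.8658815) = 0.3341
Cpl = (102.73 - 94.2)/(3*1.8658815) = 1.5239
Cpk = min(Cpu, Cpl) = 0.3341

0.3341


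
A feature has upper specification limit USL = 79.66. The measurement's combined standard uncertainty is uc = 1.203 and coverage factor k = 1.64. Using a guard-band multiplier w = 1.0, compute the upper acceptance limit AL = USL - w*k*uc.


U = k * uc = 1.64 * 1.203 = 1.97292
guard band g = w * U = 1.0 * 1.97292 = 1.97292
AL = USL - g = 79.66 - 1.97292
AL = 77.6871

77.6871


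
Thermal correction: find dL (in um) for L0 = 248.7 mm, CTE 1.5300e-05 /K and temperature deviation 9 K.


dL = L * alpha * dT
= 248.7 * 1.5300e-05 * 9
= 0.0342460 mm
dL_um = 0.0342460 * 1000 = 34.2460 um

34.2460


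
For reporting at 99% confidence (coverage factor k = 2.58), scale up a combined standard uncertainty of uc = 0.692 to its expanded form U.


U = k * uc
U = 2.58 * 0.692
U = 1.7854

1.7854


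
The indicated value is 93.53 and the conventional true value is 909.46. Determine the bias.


Systematic error = measured - true
= 93.53 - 909.46
= -815.9300

-815.9300


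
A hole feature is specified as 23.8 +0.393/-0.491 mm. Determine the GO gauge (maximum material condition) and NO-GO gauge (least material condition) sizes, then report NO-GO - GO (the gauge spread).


GO = nominal - lower_tol (smallest hole = maximum material condition)
GO = 23.8 - 0.491 = 23.309
NO-GO = nominal + upper_tol (largest hole = least material condition)
NO-GO = 23.8 + 0.393 = 24.193
spread = NO-GO - GO = 24.193 - 23.309 = 0.8840

0.8840


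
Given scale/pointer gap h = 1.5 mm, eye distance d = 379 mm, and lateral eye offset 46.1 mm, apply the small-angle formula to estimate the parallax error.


error = h * offset / d
= 1.5 * 46.1 / 379
= 0.1825

0.1825


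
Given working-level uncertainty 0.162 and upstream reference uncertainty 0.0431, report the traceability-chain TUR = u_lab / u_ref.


TUR = u_lab / u_ref
= 0.162 / 0.0431
= 3.7587

3.7587


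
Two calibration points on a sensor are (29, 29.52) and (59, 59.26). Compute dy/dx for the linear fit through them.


slope = (y2 - y1) / (x2 - x1)
= (59.26 - 29.52) / (59 - 29)
= 29.7400 / 30
= 0.9913

0.9913


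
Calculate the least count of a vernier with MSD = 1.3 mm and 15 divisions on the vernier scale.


LC = MSD / n_div
= 1.3 / 15
= 0.0867

0.0867


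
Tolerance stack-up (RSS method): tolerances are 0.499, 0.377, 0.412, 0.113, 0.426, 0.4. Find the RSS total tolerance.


RSS = sqrt(0.499^2 + 0.377^2 + 0.412^2 + 0.113^2 + 0.426^2 + 0.4^2)
= sqrt(0.915119)
= 0.9566

0.9566


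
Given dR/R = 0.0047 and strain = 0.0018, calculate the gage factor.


GF = (dR/R) / epsilon
= 0.0047 / 0.0018
= 2.6111

2.6111


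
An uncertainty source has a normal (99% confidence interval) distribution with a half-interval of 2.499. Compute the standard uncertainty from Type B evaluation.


u_B = half_width / 2.576
u_B = 2.499 / 2.576
u_B = 0.9701

0.9701


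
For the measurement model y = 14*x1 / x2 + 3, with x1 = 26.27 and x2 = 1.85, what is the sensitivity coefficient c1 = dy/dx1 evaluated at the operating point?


y = 14*x1 / x2 + 3
dy/dx1 = 14/x2
Evaluate at x2 = 1.85: c1 = 14 / 1.85
c1 = 7.5676

7.5676


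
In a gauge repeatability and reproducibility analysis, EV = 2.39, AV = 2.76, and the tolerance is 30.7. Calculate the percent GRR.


GRR = sqrt(EV^2 + AV^2) = sqrt(2.39^2 + 2.76^2) = 3.6509862
%GRR = GRR / tol * 100 = 3.6509862 / 30.7 * 100
%GRR = 11.8925

11.8925


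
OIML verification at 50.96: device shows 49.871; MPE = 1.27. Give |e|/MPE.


e = indication - reference = 49.871 - 50.96 = -1.0890
|e| = 1.0890
ratio = |e| / MPE = 1.0890 / 1.27
ratio = 0.8575

0.8575


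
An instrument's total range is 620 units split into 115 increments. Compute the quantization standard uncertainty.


resolution = range / divisions
resolution = 620 / 115 = 5.3913043
u_res = resolution / (2*sqrt(3))
u_res = 5.3913043 / 3.4641016
u_res = 1.5563

1.5563


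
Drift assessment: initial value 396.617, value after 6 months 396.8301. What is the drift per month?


rate = (v2 - v1) / months
= (396.8301 - 396.617) / 6
= 0.2131 / 6
= 0.0355

0.0355


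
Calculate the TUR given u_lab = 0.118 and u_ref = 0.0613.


TUR = u_lab / u_ref
= 0.118 / 0.0613
= 1.9250

1.9250


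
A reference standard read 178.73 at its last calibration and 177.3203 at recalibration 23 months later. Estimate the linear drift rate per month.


rate = (v2 - v1) / months
= (177.3203 - 178.73) / 23
= -1.4097 / 23
= -0.0613

-0.0613


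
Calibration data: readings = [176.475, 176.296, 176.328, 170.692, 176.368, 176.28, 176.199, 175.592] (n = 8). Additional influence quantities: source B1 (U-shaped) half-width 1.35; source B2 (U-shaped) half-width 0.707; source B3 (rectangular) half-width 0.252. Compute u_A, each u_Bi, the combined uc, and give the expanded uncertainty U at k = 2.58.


mean = (176.475 + 176.296 + 176.328 + 170.692 + 176.368 + 176.28 + 176.199 + 175.592) / 8 = 175.52875
s = sqrt(sum((x - mean)^2)/(n-1)) = 1.972633
u_A = s / sqrt(n) = 1.972633 / sqrt(8) = 0.69743109
u_B1 = 1.35 / sqrt(2) = 0.95459415
u_B2 = 0.707 / sqrt(2) = 0.49992449
u_B3 = 0.252 / sqrt(3) = 0.14549227
uc = sqrt(0.69743109^2 + 0.95459415^2 + 0.49992449^2 + 0.14549227^2) = 1.2918021
U = k * uc = 2.58 * 1.2918021
U = 3.3328

3.3328


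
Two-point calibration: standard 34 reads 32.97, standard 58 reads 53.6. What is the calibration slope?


slope = (y2 - y1) / (x2 - x1)
= (53.6 - 32.97) / (58 - 34)
= 20.6300 / 24
= 0.8596

0.8596


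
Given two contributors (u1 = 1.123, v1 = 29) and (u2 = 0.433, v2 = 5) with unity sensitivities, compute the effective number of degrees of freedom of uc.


uc = sqrt(u1^2 + u2^2) = sqrt(1.123^2 + 0.433^2) = 1.2035855
v_eff = uc^4 / (u1^4/v1 + u2^4/v2)
= 1.2035855^4 / (1.123^4/29 + 0.433^4/5)
= 2.0984943 / 0.061873403
v_eff = 33.9159

33.9159


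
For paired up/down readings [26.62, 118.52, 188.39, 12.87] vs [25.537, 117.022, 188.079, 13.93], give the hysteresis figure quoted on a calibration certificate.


|26.62 - 25.537| = 1.0830
|118.52 - 117.022| = 1.4980
|188.39 - 188.079| = 0.3110
|12.87 - 13.93| = 1.0600
hysteresis = max(diffs) = 1.4980

1.4980


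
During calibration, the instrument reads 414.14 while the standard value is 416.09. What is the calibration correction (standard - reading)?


Correction = standard - reading
= 416.09 - 414.14
= 1.9500

1.9500


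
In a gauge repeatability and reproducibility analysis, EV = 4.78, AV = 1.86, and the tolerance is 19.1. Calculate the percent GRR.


GRR = sqrt(EV^2 + AV^2) = sqrt(4.78^2 + 1.86^2) = 5.1291325
%GRR = GRR / tol * 100 = 5.1291325 / 19.1 * 100
%GRR = 26.8541

26.8541


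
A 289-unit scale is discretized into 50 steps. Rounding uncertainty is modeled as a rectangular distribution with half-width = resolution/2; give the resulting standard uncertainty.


resolution = range / divisions
resolution = 289 / 50 = 5.78
u_res = resolution / (2*sqrt(3))
u_res = 5.78 / 3.4641016
u_res = 1.6685

1.6685


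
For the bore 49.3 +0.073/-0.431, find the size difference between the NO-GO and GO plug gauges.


GO = nominal - lower_tol (smallest hole = maximum material condition)
GO = 49.3 - 0.431 = 48.869
NO-GO = nominal + upper_tol (largest hole = least material condition)
NO-GO = 49.3 + 0.073 = 49.373
spread = NO-GO - GO = 49.373 - 48.869 = 0.5040

0.5040


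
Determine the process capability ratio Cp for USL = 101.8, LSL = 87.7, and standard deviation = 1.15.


Cp = (USL - LSL) / (6 * sigma)
= (101.8 - 87.7) / (6 * 1.15)
= 14.1000 / 6.9000
= 2.0435

2.0435


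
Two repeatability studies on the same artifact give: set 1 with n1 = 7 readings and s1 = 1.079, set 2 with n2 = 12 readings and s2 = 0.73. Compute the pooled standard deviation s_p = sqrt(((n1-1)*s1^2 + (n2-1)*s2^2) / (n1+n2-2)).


s_p = sqrt(((n1-1)*s1^2 + (n2-1)*s2^2) / (n1+n2-2))
numerator = (7-1)*1.079^2 + (12-1)*0.73^2 = 6.985446 + 5.8619 = 12.847346
denominator = 7 + 12 - 2 = 17
s_p^2 = 12.847346 / 17 = 0.75572624
s_p = sqrt(0.75572624) = 0.8693

0.8693


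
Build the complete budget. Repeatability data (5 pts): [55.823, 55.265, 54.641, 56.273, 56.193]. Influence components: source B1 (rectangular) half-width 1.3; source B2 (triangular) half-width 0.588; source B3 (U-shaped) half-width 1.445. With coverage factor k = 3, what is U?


mean = (55.823 + 55.265 + 54.641 + 56.273 + 56.193) / 5 = 55.639
s = sqrt(sum((x - mean)^2)/(n-1)) = 0.68531161
u_A = s / sqrt(n) = 0.68531161 / sqrt(5) = 0.30648067
u_B1 = 1.3 / sqrt(3) = 0.75055535
u_B2 = 0.588 / sqrt(6) = 0.24004999
u_B3 = 1.445 / sqrt(2) = 1.0217693
uc = sqrt(0.30648067^2 + 0.75055535^2 + 0.24004999^2 + 1.0217693^2) = 1.3262354
U = k * uc = 3 * 1.3262354
U = 3.9787

3.9787


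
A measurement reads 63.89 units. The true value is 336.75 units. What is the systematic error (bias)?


Systematic error = measured - true
= 63.89 - 336.75
= -272.8600

-272.8600


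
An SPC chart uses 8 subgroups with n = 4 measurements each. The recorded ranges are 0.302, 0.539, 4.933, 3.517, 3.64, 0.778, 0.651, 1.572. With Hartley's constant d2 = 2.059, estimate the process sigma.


R_bar = (0.302 + 0.539 + 4.933 + 3.517 + 3.64 + 0.778 + 0.651 + 1.572) / 8
R_bar = 15.932 / 8 = 1.9915
sigma_hat = R_bar / d2 = 1.9915 / 2.059 = 0.9672

0.9672


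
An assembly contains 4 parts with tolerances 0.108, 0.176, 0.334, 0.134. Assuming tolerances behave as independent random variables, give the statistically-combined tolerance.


RSS = sqrt(0.108^2 + 0.176^2 + 0.334^2 + 0.134^2)
= sqrt(0.172152)
= 0.4149

0.4149


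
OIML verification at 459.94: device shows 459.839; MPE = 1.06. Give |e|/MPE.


e = indication - reference = 459.839 - 459.94 = -0.1010
|e| = 0.1010
ratio = |e| / MPE = 0.1010 / 1.06
ratio = 0.0953

0.0953


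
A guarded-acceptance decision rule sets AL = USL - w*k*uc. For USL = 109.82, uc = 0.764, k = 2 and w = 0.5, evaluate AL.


U = k * uc = 2 * 0.764 = 1.528
guard band g = w * U = 0.5 * 1.528 = 0.764
AL = USL - g = 109.82 - 0.764
AL = 109.0560

109.0560


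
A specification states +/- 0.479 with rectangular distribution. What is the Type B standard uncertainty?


u_B = half_width / sqrt(3)
u_B = 0.479 / 1.7320508
u_B = 0.2766

0.2766


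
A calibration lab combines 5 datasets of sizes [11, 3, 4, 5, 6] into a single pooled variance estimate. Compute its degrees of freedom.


nu = sum_i (n_i - 1)
nu = ((11 - 1) + (3 - 1) + (4 - 1) + (5 - 1) + (6 - 1))
nu = 10 + 2 + 3 + 4 + 5
nu = 24

24


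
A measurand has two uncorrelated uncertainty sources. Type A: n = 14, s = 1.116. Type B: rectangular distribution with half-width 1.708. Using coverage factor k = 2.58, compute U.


u_A = s / sqrt(n) = 1.116 / sqrt(14) = 0.29826355
u_B = half_width / sqrt(3) = 1.708 / sqrt(3) = 0.98611426
uc = sqrt(u_A^2 + u_B^2) = sqrt(0.29826355^2 + 0.98611426^2) = 1.0302342
U = k * uc = 2.58 * 1.0302342
U = 2.6580

2.6580


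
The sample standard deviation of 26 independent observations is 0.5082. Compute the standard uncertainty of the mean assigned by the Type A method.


u_A = s / sqrt(n)
u_A = 0.5082 / sqrt(26)
u_A = 0.5082 / 5.0990195
u_A = 0.0997

0.0997


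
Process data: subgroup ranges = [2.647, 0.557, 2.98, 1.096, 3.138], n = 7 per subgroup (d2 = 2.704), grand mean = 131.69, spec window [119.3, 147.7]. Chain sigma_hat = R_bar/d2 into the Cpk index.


R_bar = (2.647 + 0.557 + 2.98 + 1.096 + 3.138) / 5 = 2.0836
sigma = R_bar / d2 = 2.0836 / 2.704 = 0.77056213
Cp = (USL - LSL)/(6*sigma) = (147.7 - 119.3)/(6*0.77056213) = 6.1427
Cpu = (147.7 - 131.69)/(3*0.77056213) = 6.9257
Cpl = (131.69 - 119.3)/(3*0.77056213) = 5.3597
Cpk = min(Cpu, Cpl) = 5.3597

5.3597


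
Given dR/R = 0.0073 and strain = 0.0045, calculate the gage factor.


GF = (dR/R) / epsilon
= 0.0073 / 0.0045
= 1.6222

1.6222


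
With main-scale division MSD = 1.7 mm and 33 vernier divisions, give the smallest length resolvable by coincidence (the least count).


LC = MSD / n_div
= 1.7 / 33
= 0.0515

0.0515


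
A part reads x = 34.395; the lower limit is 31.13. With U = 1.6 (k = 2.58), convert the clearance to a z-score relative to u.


u = U / k = 1.6 / 2.58 = 0.62015504
margin = |LSL - x| = |31.13 - 34.395| = 3.265
z = margin / u = 3.265 / 0.62015504
z = 5.2648

5.2648


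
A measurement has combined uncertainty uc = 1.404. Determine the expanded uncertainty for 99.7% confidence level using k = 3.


U = k * uc
U = 3 * 1.404
U = 4.2120

4.2120


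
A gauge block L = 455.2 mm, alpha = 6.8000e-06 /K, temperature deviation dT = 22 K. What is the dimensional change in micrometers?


dL = L * alpha * dT
= 455.2 * 6.8000e-06 * 22
= 0.0680979 mm
dL_um = 0.0680979 * 1000 = 68.0979 um

68.0979


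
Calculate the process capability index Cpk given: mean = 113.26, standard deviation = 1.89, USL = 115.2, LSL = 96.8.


Cpu = (USL - mean) / (3*sigma) = (115.2 - 113.26) / (3*1.89) = 0.3422
Cpl = (mean - LSL) / (3*sigma) = (113.26 - 96.8) / (3*1.89) = 2.9030
Cpk = min(Cpu, Cpl) = 0.3422

0.3422


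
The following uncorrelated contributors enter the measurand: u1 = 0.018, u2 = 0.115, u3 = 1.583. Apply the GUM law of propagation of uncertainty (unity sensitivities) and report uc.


uc = sqrt(0.018^2 + 0.115^2 + 1.583^2)
uc = sqrt(2.519438)
uc = 1.5873

1.5873


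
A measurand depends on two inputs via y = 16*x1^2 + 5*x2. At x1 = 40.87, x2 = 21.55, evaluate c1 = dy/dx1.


y = 16*x1^2 + 5*x2
dy/dx1 = 2*16*x1
Evaluate at x1 = 40.87: c1 = 32 * 40.87
c1 = 1307.8400

1307.8400


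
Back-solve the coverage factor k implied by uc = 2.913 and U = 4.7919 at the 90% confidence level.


k = U / uc
k = 4.7919 / 2.913
k = 1.645

1.645


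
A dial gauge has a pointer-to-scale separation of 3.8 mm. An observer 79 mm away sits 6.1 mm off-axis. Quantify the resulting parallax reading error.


error = h * offset / d
= 3.8 * 6.1 / 79
= 0.2934

0.2934


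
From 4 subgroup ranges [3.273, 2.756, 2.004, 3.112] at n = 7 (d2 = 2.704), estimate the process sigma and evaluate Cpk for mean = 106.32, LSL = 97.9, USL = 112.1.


R_bar = (3.273 + 2.756 + 2.004 + 3.112) / 4 = 2.78625
sigma = R_bar / d2 = 2.78625 / 2.704 = 1.0304179
Cp = (USL - LSL)/(6*sigma) = (112.1 - 97.9)/(6*1.0304179) = 2.2968
Cpu = (112.1 - 106.32)/(3*1.0304179) = 1.8698
Cpl = (106.32 - 97.9)/(3*1.0304179) = 2.7238
Cpk = min(Cpu, Cpl) = 1.8698

1.8698


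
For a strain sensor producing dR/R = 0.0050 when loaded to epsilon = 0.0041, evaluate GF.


GF = (dR/R) / epsilon
= 0.0050 / 0.0041
= 1.2195

1.2195


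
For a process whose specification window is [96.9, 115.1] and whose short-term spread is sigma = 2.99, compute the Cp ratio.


Cp = (USL - LSL) / (6 * sigma)
= (115.1 - 96.9) / (6 * 2.99)
= 18.2000 / 17.9400
= 1.0145

1.0145


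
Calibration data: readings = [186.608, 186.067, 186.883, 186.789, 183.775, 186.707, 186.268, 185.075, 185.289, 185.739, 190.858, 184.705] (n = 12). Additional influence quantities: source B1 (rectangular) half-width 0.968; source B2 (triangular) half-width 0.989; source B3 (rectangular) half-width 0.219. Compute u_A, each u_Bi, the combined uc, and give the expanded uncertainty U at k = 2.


mean = (186.608 + 186.067 + 186.883 + 186.789 + 183.775 + 186.707 + 186.268 + 185.075 + 185.289 + 185.739 + 190.858 + 184.705) / 12 = 186.23025
s = sqrt(sum((x - mean)^2)/(n-1)) = 1.741706
u_A = s / sqrt(n) = 1.741706 / sqrt(12) = 0.50278721
u_B1 = 0.968 / sqrt(3) = 0.55887506
u_B2 = 0.989 / sqrt(6) = 0.40375756
u_B3 = 0.219 / sqrt(3) = 0.12643971
uc = sqrt(0.50278721^2 + 0.55887506^2 + 0.40375756^2 + 0.12643971^2) = 0.86263751
U = k * uc = 2 * 0.86263751
U = 1.7253

1.7253


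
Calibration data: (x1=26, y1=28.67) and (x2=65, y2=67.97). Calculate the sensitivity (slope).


slope = (y2 - y1) / (x2 - x1)
= (67.97 - 28.67) / (65 - 26)
= 39.3000 / 39
= 1.0077

1.0077


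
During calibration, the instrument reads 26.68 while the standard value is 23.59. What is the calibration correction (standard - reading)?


Correction = standard - reading
= 23.59 - 26.68
= -3.0900

-3.0900


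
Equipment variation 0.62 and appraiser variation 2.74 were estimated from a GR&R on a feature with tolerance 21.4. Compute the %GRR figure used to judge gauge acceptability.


GRR = sqrt(EV^2 + AV^2) = sqrt(0.62^2 + 2.74^2) = 2.8092704
%GRR = GRR / tol * 100 = 2.8092704 / 21.4 * 100
%GRR = 13.1274

13.1274


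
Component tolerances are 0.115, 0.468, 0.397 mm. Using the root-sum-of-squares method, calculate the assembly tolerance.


RSS = sqrt(0.115^2 + 0.468^2 + 0.397^2)
= sqrt(0.389858)
= 0.6244

0.6244


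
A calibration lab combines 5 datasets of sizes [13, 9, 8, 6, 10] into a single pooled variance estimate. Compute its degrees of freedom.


nu = sum_i (n_i - 1)
nu = ((13 - 1) + (9 - 1) + (8 - 1) + (6 - 1) + (10 - 1))
nu = 12 + 8 + 7 + 5 + 9
nu = 41

41


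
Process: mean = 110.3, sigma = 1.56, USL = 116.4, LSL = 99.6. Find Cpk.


Cpu = (USL - mean) / (3*sigma) = (116.4 - 110.3) / (3*1.56) = 1.3034
Cpl = (mean - LSL) / (3*sigma) = (110.3 - 99.6) / (3*1.56) = 2.2863
Cpk = min(Cpu, Cpl) = 1.3034

1.3034


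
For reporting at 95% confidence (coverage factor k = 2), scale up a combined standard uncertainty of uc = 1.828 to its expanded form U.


U = k * uc
U = 2 * 1.828
U = 3.6560

3.6560


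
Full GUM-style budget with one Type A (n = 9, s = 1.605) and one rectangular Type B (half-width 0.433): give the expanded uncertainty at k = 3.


u_A = s / sqrt(n) = 1.605 / sqrt(9) = 0.535
u_B = half_width / sqrt(3) = 0.433 / sqrt(3) = 0.24999267
uc = sqrt(u_A^2 + u_B^2) = sqrt(0.535^2 + 0.24999267^2) = 0.59052632
U = k * uc = 3 * 0.59052632
U = 1.7716

1.7716


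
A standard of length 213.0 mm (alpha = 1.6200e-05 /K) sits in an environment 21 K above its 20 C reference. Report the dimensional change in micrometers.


dL = L * alpha * dT
= 213.0 * 1.6200e-05 * 21
= 0.0724626 mm
dL_um = 0.0724626 * 1000 = 72.4626 um

72.4626


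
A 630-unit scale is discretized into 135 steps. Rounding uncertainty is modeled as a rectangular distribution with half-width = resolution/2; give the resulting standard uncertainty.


resolution = range / divisions
resolution = 630 / 135 = 4.6666667
u_res = resolution / (2*sqrt(3))
u_res = 4.6666667 / 3.4641016
u_res = 1.3472

1.3472


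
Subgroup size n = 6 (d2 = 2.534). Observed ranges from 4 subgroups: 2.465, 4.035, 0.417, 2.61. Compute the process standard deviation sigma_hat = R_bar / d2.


R_bar = (2.465 + 4.035 + 0.417 + 2.61) / 4
R_bar = 9.527 / 4 = 2.38175
sigma_hat = R_bar / d2 = 2.38175 / 2.534 = 0.9399

0.9399


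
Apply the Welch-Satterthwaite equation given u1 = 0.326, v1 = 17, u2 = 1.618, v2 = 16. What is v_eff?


uc = sqrt(u1^2 + u2^2) = sqrt(0.326^2 + 1.618^2) = 1.6505151
v_eff = uc^4 / (u1^4/v1 + u2^4/v2)
= 1.6505151^4 / (0.326^4/17 + 1.618^4/16)
= 7.4212662 / 0.42900977
v_eff = 17.2986

17.2986


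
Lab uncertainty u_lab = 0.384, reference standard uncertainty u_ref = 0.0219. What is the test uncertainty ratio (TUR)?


TUR = u_lab / u_ref
= 0.384 / 0.0219
= 17.5342

17.5342


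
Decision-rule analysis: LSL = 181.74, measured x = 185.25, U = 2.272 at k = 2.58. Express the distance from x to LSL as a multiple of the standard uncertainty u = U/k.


u = U / k = 2.272 / 2.58 = 0.88062016
margin = |LSL - x| = |181.74 - 185.25| = 3.51
z = margin / u = 3.51 / 0.88062016
z = 3.9858

3.9858


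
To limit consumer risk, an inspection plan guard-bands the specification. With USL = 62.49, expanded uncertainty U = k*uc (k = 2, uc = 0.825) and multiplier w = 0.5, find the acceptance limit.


U = k * uc = 2 * 0.825 = 1.65
guard band g = w * U = 0.5 * 1.65 = 0.825
AL = USL - g = 62.49 - 0.825
AL = 61.6650

61.6650


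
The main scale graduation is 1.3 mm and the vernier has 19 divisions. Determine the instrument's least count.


LC = MSD / n_div
= 1.3 / 19
= 0.0684

0.0684


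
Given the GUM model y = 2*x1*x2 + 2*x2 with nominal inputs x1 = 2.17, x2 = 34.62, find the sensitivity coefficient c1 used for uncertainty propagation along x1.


y = 2*x1*x2 + 2*x2
dy/dx1 = 2*x2
Evaluate at x2 = 34.62: c1 = 2 * 34.62
c1 = 69.2400

69.2400


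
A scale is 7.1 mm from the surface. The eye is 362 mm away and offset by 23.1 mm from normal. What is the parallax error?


error = h * offset / d
= 7.1 * 23.1 / 362
= 0.4531

0.4531


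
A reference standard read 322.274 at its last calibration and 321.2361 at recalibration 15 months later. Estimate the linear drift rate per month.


rate = (v2 - v1) / months
= (321.2361 - 322.274) / 15
= -1.0379 / 15
= -0.0692

-0.0692


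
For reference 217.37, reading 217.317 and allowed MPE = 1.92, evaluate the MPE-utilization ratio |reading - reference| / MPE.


e = indication - reference = 217.317 - 217.37 = -0.0530
|e| = 0.0530
ratio = |e| / MPE = 0.0530 / 1.92
ratio = 0.0276

0.0276


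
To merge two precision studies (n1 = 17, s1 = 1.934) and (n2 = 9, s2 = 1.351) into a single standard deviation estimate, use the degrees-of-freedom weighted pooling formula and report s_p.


s_p = sqrt(((n1-1)*s1^2 + (n2-1)*s2^2) / (n1+n2-2))
numerator = (17-1)*1.934^2 + (9-1)*1.351^2 = 59.845696 + 14.601608 = 74.447304
denominator = 17 + 9 - 2 = 24
s_p^2 = 74.447304 / 24 = 3.101971
s_p = sqrt(3.101971) = 1.7612

1.7612


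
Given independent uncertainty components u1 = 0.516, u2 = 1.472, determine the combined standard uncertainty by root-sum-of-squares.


uc = sqrt(0.516^2 + 1.472^2)
uc = sqrt(2.43304)
uc = 1.5598

1.5598


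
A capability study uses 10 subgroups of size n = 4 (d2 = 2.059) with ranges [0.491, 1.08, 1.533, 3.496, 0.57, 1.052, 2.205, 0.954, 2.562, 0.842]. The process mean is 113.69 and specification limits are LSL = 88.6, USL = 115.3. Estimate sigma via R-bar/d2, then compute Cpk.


R_bar = (0.491 + 1.08 + 1.533 + 3.496 + 0.57 + 1.052 + 2.205 + 0.954 + 2.562 + 0.842) / 10 = 1.4785
sigma = R_bar / d2 = 1.4785 / 2.059 = 0.71806702
Cp = (USL - LSL)/(6*sigma) = (115.3 - 88.6)/(6*0.71806702) = 6.1972
Cpu = (115.3 - 113.69)/(3*0.71806702) = 0.7474
Cpl = (113.69 - 88.6)/(3*0.71806702) = 11.6470
Cpk = min(Cpu, Cpl) = 0.7474

0.7474


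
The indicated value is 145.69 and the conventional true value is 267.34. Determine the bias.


Systematic error = measured - true
= 145.69 - 267.34
= -121.6500

-121.6500


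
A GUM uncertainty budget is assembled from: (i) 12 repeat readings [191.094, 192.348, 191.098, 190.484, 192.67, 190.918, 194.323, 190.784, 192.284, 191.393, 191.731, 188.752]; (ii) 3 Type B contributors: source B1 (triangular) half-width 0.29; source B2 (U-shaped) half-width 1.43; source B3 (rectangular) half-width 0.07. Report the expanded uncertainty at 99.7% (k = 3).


mean = (191.094 + 192.348 + 191.098 + 190.484 + 192.67 + 190.918 + 194.323 + 190.784 + 192.284 + 191.393 + 191.731 + 188.752) / 12 = 191.4899167
s = sqrt(sum((x - mean)^2)/(n-1)) = 1.3650561
u_A = s / sqrt(n) = 1.3650561 / sqrt(12) = 0.39405775
u_B1 = 0.29 / sqrt(6) = 0.118392
u_B2 = 1.43 / sqrt(2) = 1.0111627
u_B3 = 0.07 / sqrt(3) = 0.040414519
uc = sqrt(0.39405775^2 + 0.118392^2 + 1.0111627^2 + 0.040414519^2) = 1.09242
U = k * uc = 3 * 1.09242
U = 3.2773

3.2773


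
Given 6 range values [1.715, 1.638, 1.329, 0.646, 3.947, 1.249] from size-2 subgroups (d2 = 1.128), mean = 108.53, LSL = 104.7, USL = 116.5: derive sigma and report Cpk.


R_bar = (1.715 + 1.638 + 1.329 + 0.646 + 3.947 + 1.249) / 6 = 1.754
sigma = R_bar / d2 = 1.754 / 1.128 = 1.5549645
Cp = (USL - LSL)/(6*sigma) = (116.5 - 104.7)/(6*1.5549645) = 1.2648
Cpu = (116.5 - 108.53)/(3*1.5549645) = 1.7085
Cpl = (108.53 - 104.7)/(3*1.5549645) = 0.8210
Cpk = min(Cpu, Cpl) = 0.8210

0.8210


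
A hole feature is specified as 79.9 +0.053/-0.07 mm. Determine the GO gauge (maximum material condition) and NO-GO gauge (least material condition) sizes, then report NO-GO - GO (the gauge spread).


GO = nominal - lower_tol (smallest hole = maximum material condition)
GO = 79.9 - 0.07 = 79.83
NO-GO = nominal + upper_tol (largest hole = least material condition)
NO-GO = 79.9 + 0.053 = 79.953
spread = NO-GO - GO = 79.953 - 79.83 = 0.1230

0.1230


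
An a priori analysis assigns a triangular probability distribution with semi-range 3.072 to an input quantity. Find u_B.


u_B = half_width / sqrt(6)
u_B = 3.072 / 2.4494897
u_B = 1.2541

1.2541


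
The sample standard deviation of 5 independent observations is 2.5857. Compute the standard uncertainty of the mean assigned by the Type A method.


u_A = s / sqrt(n)
u_A = 2.5857 / sqrt(5)
u_A = 2.5857 / 2.236068
u_A = 1.1564

1.1564


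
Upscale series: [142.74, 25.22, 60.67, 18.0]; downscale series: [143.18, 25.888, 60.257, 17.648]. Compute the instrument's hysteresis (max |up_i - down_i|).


|142.74 - 143.18| = 0.4400
|25.22 - 25.888| = 0.6680
|60.67 - 60.257| = 0.4130
|18.0 - 17.648| = 0.3520
hysteresis = max(diffs) = 0.6680

0.6680


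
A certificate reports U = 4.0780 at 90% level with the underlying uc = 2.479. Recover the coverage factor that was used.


k = U / uc
k = 4.0780 / 2.479
k = 1.645

1.645
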